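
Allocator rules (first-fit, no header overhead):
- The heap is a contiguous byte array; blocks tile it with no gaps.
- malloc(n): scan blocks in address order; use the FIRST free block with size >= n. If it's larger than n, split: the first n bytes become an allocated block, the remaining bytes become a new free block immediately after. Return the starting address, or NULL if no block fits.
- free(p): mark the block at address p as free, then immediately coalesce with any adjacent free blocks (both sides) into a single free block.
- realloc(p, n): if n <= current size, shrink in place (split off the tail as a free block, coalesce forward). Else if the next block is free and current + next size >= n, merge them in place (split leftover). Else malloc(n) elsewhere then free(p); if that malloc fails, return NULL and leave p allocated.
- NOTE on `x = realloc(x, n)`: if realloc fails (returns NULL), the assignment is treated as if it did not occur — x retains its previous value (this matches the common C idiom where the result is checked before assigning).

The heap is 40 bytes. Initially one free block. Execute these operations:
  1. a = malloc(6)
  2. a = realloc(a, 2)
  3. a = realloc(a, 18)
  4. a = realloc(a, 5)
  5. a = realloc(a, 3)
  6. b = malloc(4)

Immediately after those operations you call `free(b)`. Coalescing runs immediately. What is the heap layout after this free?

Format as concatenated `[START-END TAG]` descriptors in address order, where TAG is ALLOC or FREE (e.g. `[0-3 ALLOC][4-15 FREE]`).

Answer: [0-2 ALLOC][3-39 FREE]

Derivation:
Op 1: a = malloc(6) -> a = 0; heap: [0-5 ALLOC][6-39 FREE]
Op 2: a = realloc(a, 2) -> a = 0; heap: [0-1 ALLOC][2-39 FREE]
Op 3: a = realloc(a, 18) -> a = 0; heap: [0-17 ALLOC][18-39 FREE]
Op 4: a = realloc(a, 5) -> a = 0; heap: [0-4 ALLOC][5-39 FREE]
Op 5: a = realloc(a, 3) -> a = 0; heap: [0-2 ALLOC][3-39 FREE]
Op 6: b = malloc(4) -> b = 3; heap: [0-2 ALLOC][3-6 ALLOC][7-39 FREE]
free(b): b = 3 -> block [3-6 ALLOC]; mark free, coalesce with adjacent free neighbors -> [0-2 ALLOC][3-39 FREE]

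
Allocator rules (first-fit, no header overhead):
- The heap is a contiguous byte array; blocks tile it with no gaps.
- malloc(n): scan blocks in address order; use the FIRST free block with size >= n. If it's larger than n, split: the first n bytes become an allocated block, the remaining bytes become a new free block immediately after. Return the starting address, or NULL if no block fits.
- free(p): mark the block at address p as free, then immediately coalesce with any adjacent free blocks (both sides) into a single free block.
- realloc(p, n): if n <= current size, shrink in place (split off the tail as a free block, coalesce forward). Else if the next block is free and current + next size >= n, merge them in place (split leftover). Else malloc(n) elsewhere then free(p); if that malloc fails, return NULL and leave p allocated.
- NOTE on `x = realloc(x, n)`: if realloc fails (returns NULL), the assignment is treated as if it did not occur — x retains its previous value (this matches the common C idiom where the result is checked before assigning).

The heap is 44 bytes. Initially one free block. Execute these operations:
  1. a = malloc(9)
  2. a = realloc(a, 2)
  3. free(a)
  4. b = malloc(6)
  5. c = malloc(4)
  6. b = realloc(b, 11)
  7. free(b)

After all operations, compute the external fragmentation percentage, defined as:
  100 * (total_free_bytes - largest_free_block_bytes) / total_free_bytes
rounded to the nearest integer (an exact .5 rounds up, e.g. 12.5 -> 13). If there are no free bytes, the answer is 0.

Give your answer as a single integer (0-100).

Answer: 15

Derivation:
Op 1: a = malloc(9) -> a = 0; heap: [0-8 ALLOC][9-43 FREE]
Op 2: a = realloc(a, 2) -> a = 0; heap: [0-1 ALLOC][2-43 FREE]
Op 3: free(a) -> (freed a); heap: [0-43 FREE]
Op 4: b = malloc(6) -> b = 0; heap: [0-5 ALLOC][6-43 FREE]
Op 5: c = malloc(4) -> c = 6; heap: [0-5 ALLOC][6-9 ALLOC][10-43 FREE]
Op 6: b = realloc(b, 11) -> b = 10; heap: [0-5 FREE][6-9 ALLOC][10-20 ALLOC][21-43 FREE]
Op 7: free(b) -> (freed b); heap: [0-5 FREE][6-9 ALLOC][10-43 FREE]
Free blocks: [6 34] total_free=40 largest=34 -> 100*(40-34)/40 = 600/40 = 15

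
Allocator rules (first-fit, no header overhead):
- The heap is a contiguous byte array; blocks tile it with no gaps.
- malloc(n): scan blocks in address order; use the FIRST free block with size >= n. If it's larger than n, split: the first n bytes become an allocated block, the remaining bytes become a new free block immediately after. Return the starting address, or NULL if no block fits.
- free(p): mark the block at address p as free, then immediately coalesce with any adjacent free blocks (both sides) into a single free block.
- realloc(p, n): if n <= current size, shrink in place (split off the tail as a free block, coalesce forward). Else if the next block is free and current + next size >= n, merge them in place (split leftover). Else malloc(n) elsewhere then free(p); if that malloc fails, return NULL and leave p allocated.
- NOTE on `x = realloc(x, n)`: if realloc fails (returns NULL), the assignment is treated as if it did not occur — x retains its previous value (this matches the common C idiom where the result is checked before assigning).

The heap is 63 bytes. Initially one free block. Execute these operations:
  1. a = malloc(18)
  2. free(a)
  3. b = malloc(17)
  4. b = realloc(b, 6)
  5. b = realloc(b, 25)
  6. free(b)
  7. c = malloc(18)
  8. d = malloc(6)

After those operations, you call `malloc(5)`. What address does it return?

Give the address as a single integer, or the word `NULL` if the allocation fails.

Op 1: a = malloc(18) -> a = 0; heap: [0-17 ALLOC][18-62 FREE]
Op 2: free(a) -> (freed a); heap: [0-62 FREE]
Op 3: b = malloc(17) -> b = 0; heap: [0-16 ALLOC][17-62 FREE]
Op 4: b = realloc(b, 6) -> b = 0; heap: [0-5 ALLOC][6-62 FREE]
Op 5: b = realloc(b, 25) -> b = 0; heap: [0-24 ALLOC][25-62 FREE]
Op 6: free(b) -> (freed b); heap: [0-62 FREE]
Op 7: c = malloc(18) -> c = 0; heap: [0-17 ALLOC][18-62 FREE]
Op 8: d = malloc(6) -> d = 18; heap: [0-17 ALLOC][18-23 ALLOC][24-62 FREE]
malloc(5): first-fit scan over [0-17 ALLOC][18-23 ALLOC][24-62 FREE] -> 24

Answer: 24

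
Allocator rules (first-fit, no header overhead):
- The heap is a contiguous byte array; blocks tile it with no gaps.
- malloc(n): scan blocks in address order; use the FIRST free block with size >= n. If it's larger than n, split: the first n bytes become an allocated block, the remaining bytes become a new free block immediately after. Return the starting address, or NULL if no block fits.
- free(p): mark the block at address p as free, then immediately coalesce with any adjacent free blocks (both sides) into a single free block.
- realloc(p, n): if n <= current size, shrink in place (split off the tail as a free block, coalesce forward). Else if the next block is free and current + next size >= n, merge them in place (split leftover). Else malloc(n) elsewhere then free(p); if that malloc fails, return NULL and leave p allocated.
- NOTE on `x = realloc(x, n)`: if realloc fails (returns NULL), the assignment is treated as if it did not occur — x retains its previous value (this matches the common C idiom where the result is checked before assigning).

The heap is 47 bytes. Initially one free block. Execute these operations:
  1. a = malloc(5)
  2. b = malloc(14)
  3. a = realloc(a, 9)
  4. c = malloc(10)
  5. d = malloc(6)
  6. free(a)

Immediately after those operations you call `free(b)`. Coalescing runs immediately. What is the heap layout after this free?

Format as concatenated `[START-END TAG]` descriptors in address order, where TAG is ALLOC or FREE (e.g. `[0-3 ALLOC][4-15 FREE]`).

Op 1: a = malloc(5) -> a = 0; heap: [0-4 ALLOC][5-46 FREE]
Op 2: b = malloc(14) -> b = 5; heap: [0-4 ALLOC][5-18 ALLOC][19-46 FREE]
Op 3: a = realloc(a, 9) -> a = 19; heap: [0-4 FREE][5-18 ALLOC][19-27 ALLOC][28-46 FREE]
Op 4: c = malloc(10) -> c = 28; heap: [0-4 FREE][5-18 ALLOC][19-27 ALLOC][28-37 ALLOC][38-46 FREE]
Op 5: d = malloc(6) -> d = 38; heap: [0-4 FREE][5-18 ALLOC][19-27 ALLOC][28-37 ALLOC][38-43 ALLOC][44-46 FREE]
Op 6: free(a) -> (freed a); heap: [0-4 FREE][5-18 ALLOC][19-27 FREE][28-37 ALLOC][38-43 ALLOC][44-46 FREE]
free(b): b = 5 -> block [5-18 ALLOC]; mark free, coalesce with adjacent free neighbors -> [0-27 FREE][28-37 ALLOC][38-43 ALLOC][44-46 FREE]

Answer: [0-27 FREE][28-37 ALLOC][38-43 ALLOC][44-46 FREE]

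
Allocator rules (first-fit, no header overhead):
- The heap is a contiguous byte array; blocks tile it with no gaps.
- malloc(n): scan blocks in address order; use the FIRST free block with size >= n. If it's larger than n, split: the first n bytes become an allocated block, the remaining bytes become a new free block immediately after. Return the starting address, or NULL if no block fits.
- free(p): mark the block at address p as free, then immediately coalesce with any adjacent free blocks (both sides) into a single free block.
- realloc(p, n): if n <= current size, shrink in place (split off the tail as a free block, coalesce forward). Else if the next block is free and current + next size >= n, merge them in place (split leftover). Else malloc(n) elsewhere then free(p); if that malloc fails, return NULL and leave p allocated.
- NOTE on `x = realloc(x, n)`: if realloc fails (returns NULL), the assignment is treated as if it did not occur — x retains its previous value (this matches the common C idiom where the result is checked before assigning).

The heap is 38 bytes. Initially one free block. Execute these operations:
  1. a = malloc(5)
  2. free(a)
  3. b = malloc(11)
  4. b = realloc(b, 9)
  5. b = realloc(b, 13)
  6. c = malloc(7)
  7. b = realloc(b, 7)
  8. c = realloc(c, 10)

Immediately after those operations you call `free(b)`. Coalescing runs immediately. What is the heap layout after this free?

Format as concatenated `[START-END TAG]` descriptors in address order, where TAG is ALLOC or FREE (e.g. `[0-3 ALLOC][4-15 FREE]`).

Op 1: a = malloc(5) -> a = 0; heap: [0-4 ALLOC][5-37 FREE]
Op 2: free(a) -> (freed a); heap: [0-37 FREE]
Op 3: b = malloc(11) -> b = 0; heap: [0-10 ALLOC][11-37 FREE]
Op 4: b = realloc(b, 9) -> b = 0; heap: [0-8 ALLOC][9-37 FREE]
Op 5: b = realloc(b, 13) -> b = 0; heap: [0-12 ALLOC][13-37 FREE]
Op 6: c = malloc(7) -> c = 13; heap: [0-12 ALLOC][13-19 ALLOC][20-37 FREE]
Op 7: b = realloc(b, 7) -> b = 0; heap: [0-6 ALLOC][7-12 FREE][13-19 ALLOC][20-37 FREE]
Op 8: c = realloc(c, 10) -> c = 13; heap: [0-6 ALLOC][7-12 FREE][13-22 ALLOC][23-37 FREE]
free(b): b = 0 -> block [0-6 ALLOC]; mark free, coalesce with adjacent free neighbors -> [0-12 FREE][13-22 ALLOC][23-37 FREE]

Answer: [0-12 FREE][13-22 ALLOC][23-37 FREE]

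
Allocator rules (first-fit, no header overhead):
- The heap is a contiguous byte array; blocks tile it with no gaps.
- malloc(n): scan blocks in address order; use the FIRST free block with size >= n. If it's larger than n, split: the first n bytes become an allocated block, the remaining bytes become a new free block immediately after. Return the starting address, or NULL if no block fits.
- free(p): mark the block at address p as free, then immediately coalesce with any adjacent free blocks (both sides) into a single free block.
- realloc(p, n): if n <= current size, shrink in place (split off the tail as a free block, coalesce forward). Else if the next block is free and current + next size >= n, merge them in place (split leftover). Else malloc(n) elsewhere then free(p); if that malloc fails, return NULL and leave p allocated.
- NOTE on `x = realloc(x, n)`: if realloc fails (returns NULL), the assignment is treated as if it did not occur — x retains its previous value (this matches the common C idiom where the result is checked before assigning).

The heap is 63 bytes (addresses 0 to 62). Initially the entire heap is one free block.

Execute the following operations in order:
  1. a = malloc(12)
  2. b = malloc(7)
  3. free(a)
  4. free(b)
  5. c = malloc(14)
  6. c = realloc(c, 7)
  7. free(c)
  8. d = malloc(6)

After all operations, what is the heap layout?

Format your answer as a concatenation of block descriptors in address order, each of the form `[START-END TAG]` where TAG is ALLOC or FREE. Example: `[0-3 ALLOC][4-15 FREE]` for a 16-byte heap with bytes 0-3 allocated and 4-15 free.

Answer: [0-5 ALLOC][6-62 FREE]

Derivation:
Op 1: a = malloc(12) -> a = 0; heap: [0-11 ALLOC][12-62 FREE]
Op 2: b = malloc(7) -> b = 12; heap: [0-11 ALLOC][12-18 ALLOC][19-62 FREE]
Op 3: free(a) -> (freed a); heap: [0-11 FREE][12-18 ALLOC][19-62 FREE]
Op 4: free(b) -> (freed b); heap: [0-62 FREE]
Op 5: c = malloc(14) -> c = 0; heap: [0-13 ALLOC][14-62 FREE]
Op 6: c = realloc(c, 7) -> c = 0; heap: [0-6 ALLOC][7-62 FREE]
Op 7: free(c) -> (freed c); heap: [0-62 FREE]
Op 8: d = malloc(6) -> d = 0; heap: [0-5 ALLOC][6-62 FREE]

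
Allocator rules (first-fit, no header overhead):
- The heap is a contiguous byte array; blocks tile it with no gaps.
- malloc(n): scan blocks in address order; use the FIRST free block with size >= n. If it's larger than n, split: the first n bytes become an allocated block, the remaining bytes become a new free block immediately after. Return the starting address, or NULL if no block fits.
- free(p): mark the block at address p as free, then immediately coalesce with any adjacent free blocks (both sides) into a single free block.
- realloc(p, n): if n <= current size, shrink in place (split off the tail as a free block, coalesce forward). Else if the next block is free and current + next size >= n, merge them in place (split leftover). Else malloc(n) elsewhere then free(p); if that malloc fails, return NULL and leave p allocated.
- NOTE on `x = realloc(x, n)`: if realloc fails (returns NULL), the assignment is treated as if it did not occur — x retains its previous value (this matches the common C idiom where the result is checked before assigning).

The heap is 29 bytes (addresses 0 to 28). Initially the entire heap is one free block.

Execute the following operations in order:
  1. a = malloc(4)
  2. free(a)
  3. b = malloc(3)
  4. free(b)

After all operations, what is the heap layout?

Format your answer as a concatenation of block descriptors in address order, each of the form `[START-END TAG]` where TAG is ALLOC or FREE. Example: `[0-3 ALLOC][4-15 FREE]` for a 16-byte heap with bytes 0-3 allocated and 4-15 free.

Op 1: a = malloc(4) -> a = 0; heap: [0-3 ALLOC][4-28 FREE]
Op 2: free(a) -> (freed a); heap: [0-28 FREE]
Op 3: b = malloc(3) -> b = 0; heap: [0-2 ALLOC][3-28 FREE]
Op 4: free(b) -> (freed b); heap: [0-28 FREE]

Answer: [0-28 FREE]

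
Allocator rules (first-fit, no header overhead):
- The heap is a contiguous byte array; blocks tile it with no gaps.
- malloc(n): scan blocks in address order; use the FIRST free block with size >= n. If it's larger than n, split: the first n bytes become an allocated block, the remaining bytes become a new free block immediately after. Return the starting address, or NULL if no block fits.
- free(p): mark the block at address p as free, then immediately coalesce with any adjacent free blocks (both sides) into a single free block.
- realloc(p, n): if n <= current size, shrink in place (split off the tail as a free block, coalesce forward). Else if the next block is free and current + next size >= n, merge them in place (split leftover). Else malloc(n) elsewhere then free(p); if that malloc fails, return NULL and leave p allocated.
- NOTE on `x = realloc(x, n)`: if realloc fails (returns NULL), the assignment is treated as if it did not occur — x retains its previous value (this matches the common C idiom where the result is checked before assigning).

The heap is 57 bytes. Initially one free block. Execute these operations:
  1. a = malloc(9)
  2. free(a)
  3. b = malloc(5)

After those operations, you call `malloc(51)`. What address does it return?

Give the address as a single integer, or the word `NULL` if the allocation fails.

Answer: 5

Derivation:
Op 1: a = malloc(9) -> a = 0; heap: [0-8 ALLOC][9-56 FREE]
Op 2: free(a) -> (freed a); heap: [0-56 FREE]
Op 3: b = malloc(5) -> b = 0; heap: [0-4 ALLOC][5-56 FREE]
malloc(51): first-fit scan over [0-4 ALLOC][5-56 FREE] -> 5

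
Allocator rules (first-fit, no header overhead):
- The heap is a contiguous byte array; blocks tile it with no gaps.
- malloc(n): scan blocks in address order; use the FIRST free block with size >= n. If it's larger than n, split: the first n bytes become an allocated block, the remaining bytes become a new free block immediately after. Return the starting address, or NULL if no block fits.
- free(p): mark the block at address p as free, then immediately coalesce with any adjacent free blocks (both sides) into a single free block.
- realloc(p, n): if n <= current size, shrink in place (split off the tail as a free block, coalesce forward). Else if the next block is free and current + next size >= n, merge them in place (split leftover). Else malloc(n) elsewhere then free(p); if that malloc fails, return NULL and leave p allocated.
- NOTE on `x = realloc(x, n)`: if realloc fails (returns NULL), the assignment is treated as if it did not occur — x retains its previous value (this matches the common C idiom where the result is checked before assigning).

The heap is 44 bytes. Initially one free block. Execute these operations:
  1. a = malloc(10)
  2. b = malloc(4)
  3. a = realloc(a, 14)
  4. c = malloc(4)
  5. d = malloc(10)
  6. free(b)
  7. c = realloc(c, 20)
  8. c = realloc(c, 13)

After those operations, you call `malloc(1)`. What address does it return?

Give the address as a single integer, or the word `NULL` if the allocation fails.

Answer: 13

Derivation:
Op 1: a = malloc(10) -> a = 0; heap: [0-9 ALLOC][10-43 FREE]
Op 2: b = malloc(4) -> b = 10; heap: [0-9 ALLOC][10-13 ALLOC][14-43 FREE]
Op 3: a = realloc(a, 14) -> a = 14; heap: [0-9 FREE][10-13 ALLOC][14-27 ALLOC][28-43 FREE]
Op 4: c = malloc(4) -> c = 0; heap: [0-3 ALLOC][4-9 FREE][10-13 ALLOC][14-27 ALLOC][28-43 FREE]
Op 5: d = malloc(10) -> d = 28; heap: [0-3 ALLOC][4-9 FREE][10-13 ALLOC][14-27 ALLOC][28-37 ALLOC][38-43 FREE]
Op 6: free(b) -> (freed b); heap: [0-3 ALLOC][4-13 FREE][14-27 ALLOC][28-37 ALLOC][38-43 FREE]
Op 7: c = realloc(c, 20) -> NULL (c unchanged); heap: [0-3 ALLOC][4-13 FREE][14-27 ALLOC][28-37 ALLOC][38-43 FREE]
Op 8: c = realloc(c, 13) -> c = 0; heap: [0-12 ALLOC][13-13 FREE][14-27 ALLOC][28-37 ALLOC][38-43 FREE]
malloc(1): first-fit scan over [0-12 ALLOC][13-13 FREE][14-27 ALLOC][28-37 ALLOC][38-43 FREE] -> 13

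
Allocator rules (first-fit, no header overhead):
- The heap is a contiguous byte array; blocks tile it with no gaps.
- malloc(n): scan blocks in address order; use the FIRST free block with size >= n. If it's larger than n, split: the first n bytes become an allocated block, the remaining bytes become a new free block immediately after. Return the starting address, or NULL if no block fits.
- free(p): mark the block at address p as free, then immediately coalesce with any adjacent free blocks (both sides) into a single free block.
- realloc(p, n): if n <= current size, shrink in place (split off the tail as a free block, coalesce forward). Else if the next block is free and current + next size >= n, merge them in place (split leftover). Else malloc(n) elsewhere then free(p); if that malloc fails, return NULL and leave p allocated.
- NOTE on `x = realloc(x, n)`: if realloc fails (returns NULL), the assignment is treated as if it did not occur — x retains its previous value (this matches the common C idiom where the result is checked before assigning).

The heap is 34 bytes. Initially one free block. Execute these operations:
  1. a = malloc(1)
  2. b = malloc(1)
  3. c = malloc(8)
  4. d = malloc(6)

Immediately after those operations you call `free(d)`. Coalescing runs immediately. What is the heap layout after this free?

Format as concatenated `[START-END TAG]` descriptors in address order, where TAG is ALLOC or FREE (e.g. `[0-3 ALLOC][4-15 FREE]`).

Answer: [0-0 ALLOC][1-1 ALLOC][2-9 ALLOC][10-33 FREE]

Derivation:
Op 1: a = malloc(1) -> a = 0; heap: [0-0 ALLOC][1-33 FREE]
Op 2: b = malloc(1) -> b = 1; heap: [0-0 ALLOC][1-1 ALLOC][2-33 FREE]
Op 3: c = malloc(8) -> c = 2; heap: [0-0 ALLOC][1-1 ALLOC][2-9 ALLOC][10-33 FREE]
Op 4: d = malloc(6) -> d = 10; heap: [0-0 ALLOC][1-1 ALLOC][2-9 ALLOC][10-15 ALLOC][16-33 FREE]
free(d): d = 10 -> block [10-15 ALLOC]; mark free, coalesce with adjacent free neighbors -> [0-0 ALLOC][1-1 ALLOC][2-9 ALLOC][10-33 FREE]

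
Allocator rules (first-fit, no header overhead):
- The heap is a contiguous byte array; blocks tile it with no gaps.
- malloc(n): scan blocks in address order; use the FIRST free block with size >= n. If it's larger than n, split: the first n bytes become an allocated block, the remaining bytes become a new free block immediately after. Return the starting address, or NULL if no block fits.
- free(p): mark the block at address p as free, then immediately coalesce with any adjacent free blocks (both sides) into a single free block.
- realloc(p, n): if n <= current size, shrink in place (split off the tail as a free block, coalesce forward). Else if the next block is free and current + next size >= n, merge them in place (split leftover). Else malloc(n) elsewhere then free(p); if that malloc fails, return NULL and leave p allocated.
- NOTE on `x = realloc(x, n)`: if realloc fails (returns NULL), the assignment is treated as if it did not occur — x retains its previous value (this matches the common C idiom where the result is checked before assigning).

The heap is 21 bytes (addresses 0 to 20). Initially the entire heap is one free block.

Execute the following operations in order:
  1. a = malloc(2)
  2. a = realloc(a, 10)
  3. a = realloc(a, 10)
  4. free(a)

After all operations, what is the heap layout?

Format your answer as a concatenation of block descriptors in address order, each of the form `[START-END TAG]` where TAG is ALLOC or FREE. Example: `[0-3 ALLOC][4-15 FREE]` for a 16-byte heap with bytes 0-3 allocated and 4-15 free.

Answer: [0-20 FREE]

Derivation:
Op 1: a = malloc(2) -> a = 0; heap: [0-1 ALLOC][2-20 FREE]
Op 2: a = realloc(a, 10) -> a = 0; heap: [0-9 ALLOC][10-20 FREE]
Op 3: a = realloc(a, 10) -> a = 0; heap: [0-9 ALLOC][10-20 FREE]
Op 4: free(a) -> (freed a); heap: [0-20 FREE]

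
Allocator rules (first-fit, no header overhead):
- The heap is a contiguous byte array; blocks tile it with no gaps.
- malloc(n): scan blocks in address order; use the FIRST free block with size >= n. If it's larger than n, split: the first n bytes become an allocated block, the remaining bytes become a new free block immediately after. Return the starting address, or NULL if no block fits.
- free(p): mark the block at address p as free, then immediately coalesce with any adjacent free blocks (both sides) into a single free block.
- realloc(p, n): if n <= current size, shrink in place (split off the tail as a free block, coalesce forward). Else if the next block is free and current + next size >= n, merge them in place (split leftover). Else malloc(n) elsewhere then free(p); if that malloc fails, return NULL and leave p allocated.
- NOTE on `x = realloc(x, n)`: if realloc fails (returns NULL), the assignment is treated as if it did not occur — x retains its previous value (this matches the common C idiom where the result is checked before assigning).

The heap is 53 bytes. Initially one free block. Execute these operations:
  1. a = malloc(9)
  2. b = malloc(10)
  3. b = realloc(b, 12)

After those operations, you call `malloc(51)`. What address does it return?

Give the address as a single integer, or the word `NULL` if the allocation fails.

Op 1: a = malloc(9) -> a = 0; heap: [0-8 ALLOC][9-52 FREE]
Op 2: b = malloc(10) -> b = 9; heap: [0-8 ALLOC][9-18 ALLOC][19-52 FREE]
Op 3: b = realloc(b, 12) -> b = 9; heap: [0-8 ALLOC][9-20 ALLOC][21-52 FREE]
malloc(51): first-fit scan over [0-8 ALLOC][9-20 ALLOC][21-52 FREE] -> NULL

Answer: NULL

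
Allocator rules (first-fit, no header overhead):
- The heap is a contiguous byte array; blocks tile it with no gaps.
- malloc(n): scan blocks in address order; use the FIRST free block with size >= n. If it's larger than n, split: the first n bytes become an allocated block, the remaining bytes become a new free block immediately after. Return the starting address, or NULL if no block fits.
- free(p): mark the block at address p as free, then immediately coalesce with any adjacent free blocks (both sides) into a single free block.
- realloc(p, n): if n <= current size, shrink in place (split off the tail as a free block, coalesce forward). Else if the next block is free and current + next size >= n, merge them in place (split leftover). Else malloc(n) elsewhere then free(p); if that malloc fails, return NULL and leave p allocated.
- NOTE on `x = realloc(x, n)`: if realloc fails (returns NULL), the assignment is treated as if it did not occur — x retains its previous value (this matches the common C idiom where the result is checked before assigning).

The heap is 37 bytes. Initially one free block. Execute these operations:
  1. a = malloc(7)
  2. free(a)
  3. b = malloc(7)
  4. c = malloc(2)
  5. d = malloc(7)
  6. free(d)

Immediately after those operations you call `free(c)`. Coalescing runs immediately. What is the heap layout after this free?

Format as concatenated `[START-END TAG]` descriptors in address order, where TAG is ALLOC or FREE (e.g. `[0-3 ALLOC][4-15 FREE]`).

Answer: [0-6 ALLOC][7-36 FREE]

Derivation:
Op 1: a = malloc(7) -> a = 0; heap: [0-6 ALLOC][7-36 FREE]
Op 2: free(a) -> (freed a); heap: [0-36 FREE]
Op 3: b = malloc(7) -> b = 0; heap: [0-6 ALLOC][7-36 FREE]
Op 4: c = malloc(2) -> c = 7; heap: [0-6 ALLOC][7-8 ALLOC][9-36 FREE]
Op 5: d = malloc(7) -> d = 9; heap: [0-6 ALLOC][7-8 ALLOC][9-15 ALLOC][16-36 FREE]
Op 6: free(d) -> (freed d); heap: [0-6 ALLOC][7-8 ALLOC][9-36 FREE]
free(c): c = 7 -> block [7-8 ALLOC]; mark free, coalesce with adjacent free neighbors -> [0-6 ALLOC][7-36 FREE]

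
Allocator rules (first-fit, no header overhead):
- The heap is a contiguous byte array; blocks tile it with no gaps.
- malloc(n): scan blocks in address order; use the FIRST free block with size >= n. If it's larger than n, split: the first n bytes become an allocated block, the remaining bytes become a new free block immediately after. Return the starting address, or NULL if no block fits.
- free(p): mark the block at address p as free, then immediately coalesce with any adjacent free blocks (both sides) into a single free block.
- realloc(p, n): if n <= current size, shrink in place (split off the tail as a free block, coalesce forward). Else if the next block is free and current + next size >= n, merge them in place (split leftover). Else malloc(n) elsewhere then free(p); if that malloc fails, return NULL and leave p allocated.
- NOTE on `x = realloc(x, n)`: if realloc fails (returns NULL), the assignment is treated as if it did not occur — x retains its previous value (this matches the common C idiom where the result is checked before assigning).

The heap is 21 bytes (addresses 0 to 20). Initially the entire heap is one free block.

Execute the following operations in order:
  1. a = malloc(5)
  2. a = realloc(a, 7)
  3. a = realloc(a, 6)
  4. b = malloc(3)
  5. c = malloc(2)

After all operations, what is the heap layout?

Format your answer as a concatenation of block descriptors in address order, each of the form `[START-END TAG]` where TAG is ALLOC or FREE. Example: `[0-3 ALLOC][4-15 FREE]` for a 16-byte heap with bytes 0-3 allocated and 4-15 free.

Op 1: a = malloc(5) -> a = 0; heap: [0-4 ALLOC][5-20 FREE]
Op 2: a = realloc(a, 7) -> a = 0; heap: [0-6 ALLOC][7-20 FREE]
Op 3: a = realloc(a, 6) -> a = 0; heap: [0-5 ALLOC][6-20 FREE]
Op 4: b = malloc(3) -> b = 6; heap: [0-5 ALLOC][6-8 ALLOC][9-20 FREE]
Op 5: c = malloc(2) -> c = 9; heap: [0-5 ALLOC][6-8 ALLOC][9-10 ALLOC][11-20 FREE]

Answer: [0-5 ALLOC][6-8 ALLOC][9-10 ALLOC][11-20 FREE]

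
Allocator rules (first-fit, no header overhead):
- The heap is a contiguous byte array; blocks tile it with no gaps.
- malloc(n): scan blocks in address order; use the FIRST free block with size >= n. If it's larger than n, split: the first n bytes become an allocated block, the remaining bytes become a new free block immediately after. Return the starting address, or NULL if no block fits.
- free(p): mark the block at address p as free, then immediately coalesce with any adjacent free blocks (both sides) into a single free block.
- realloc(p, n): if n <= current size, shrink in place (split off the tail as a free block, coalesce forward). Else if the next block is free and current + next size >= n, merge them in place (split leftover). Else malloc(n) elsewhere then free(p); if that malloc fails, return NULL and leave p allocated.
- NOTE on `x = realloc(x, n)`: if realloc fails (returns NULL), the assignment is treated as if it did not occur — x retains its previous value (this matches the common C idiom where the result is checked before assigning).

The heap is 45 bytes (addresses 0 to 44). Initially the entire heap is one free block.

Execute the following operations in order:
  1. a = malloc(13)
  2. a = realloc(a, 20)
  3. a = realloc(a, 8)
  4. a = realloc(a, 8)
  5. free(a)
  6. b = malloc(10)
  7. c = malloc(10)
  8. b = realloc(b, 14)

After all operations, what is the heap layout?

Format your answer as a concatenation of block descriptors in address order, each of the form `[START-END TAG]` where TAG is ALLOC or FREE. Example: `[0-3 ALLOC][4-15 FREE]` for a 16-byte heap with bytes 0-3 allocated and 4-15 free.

Answer: [0-9 FREE][10-19 ALLOC][20-33 ALLOC][34-44 FREE]

Derivation:
Op 1: a = malloc(13) -> a = 0; heap: [0-12 ALLOC][13-44 FREE]
Op 2: a = realloc(a, 20) -> a = 0; heap: [0-19 ALLOC][20-44 FREE]
Op 3: a = realloc(a, 8) -> a = 0; heap: [0-7 ALLOC][8-44 FREE]
Op 4: a = realloc(a, 8) -> a = 0; heap: [0-7 ALLOC][8-44 FREE]
Op 5: free(a) -> (freed a); heap: [0-44 FREE]
Op 6: b = malloc(10) -> b = 0; heap: [0-9 ALLOC][10-44 FREE]
Op 7: c = malloc(10) -> c = 10; heap: [0-9 ALLOC][10-19 ALLOC][20-44 FREE]
Op 8: b = realloc(b, 14) -> b = 20; heap: [0-9 FREE][10-19 ALLOC][20-33 ALLOC][34-44 FREE]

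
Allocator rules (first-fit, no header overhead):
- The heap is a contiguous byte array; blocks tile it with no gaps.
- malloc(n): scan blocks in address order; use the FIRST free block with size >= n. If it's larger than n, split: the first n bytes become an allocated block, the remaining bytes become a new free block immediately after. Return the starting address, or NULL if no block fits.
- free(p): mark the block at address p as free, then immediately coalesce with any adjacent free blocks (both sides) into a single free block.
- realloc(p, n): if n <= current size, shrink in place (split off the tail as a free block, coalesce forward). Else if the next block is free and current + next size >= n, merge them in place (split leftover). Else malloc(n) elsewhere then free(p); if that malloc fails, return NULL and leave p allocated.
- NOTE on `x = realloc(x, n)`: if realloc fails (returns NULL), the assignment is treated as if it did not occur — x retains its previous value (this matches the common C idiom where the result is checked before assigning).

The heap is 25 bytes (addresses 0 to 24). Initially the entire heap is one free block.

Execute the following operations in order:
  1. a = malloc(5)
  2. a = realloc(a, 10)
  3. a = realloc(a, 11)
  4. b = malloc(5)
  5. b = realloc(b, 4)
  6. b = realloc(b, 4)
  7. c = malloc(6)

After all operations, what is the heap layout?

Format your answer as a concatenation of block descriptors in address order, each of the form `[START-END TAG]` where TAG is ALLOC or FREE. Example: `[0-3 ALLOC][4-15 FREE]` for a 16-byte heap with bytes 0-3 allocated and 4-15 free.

Op 1: a = malloc(5) -> a = 0; heap: [0-4 ALLOC][5-24 FREE]
Op 2: a = realloc(a, 10) -> a = 0; heap: [0-9 ALLOC][10-24 FREE]
Op 3: a = realloc(a, 11) -> a = 0; heap: [0-10 ALLOC][11-24 FREE]
Op 4: b = malloc(5) -> b = 11; heap: [0-10 ALLOC][11-15 ALLOC][16-24 FREE]
Op 5: b = realloc(b, 4) -> b = 11; heap: [0-10 ALLOC][11-14 ALLOC][15-24 FREE]
Op 6: b = realloc(b, 4) -> b = 11; heap: [0-10 ALLOC][11-14 ALLOC][15-24 FREE]
Op 7: c = malloc(6) -> c = 15; heap: [0-10 ALLOC][11-14 ALLOC][15-20 ALLOC][21-24 FREE]

Answer: [0-10 ALLOC][11-14 ALLOC][15-20 ALLOC][21-24 FREE]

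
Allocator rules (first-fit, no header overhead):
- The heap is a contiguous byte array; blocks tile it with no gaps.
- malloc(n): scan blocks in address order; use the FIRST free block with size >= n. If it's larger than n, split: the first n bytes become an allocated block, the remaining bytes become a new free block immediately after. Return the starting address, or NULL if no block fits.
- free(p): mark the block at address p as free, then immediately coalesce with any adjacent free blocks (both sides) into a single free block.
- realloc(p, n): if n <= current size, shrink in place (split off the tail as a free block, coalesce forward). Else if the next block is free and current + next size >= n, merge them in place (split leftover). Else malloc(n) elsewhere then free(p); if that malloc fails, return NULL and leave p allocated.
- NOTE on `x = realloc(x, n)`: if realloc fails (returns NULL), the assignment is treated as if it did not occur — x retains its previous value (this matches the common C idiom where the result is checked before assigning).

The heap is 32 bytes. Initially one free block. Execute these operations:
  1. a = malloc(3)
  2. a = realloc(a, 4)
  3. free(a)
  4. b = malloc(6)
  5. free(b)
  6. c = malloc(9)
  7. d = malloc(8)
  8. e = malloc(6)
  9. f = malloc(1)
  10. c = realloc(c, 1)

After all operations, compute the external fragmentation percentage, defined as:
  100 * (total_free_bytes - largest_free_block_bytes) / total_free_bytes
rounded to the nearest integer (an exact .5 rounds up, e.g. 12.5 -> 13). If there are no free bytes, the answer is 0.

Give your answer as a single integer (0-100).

Op 1: a = malloc(3) -> a = 0; heap: [0-2 ALLOC][3-31 FREE]
Op 2: a = realloc(a, 4) -> a = 0; heap: [0-3 ALLOC][4-31 FREE]
Op 3: free(a) -> (freed a); heap: [0-31 FREE]
Op 4: b = malloc(6) -> b = 0; heap: [0-5 ALLOC][6-31 FREE]
Op 5: free(b) -> (freed b); heap: [0-31 FREE]
Op 6: c = malloc(9) -> c = 0; heap: [0-8 ALLOC][9-31 FREE]
Op 7: d = malloc(8) -> d = 9; heap: [0-8 ALLOC][9-16 ALLOC][17-31 FREE]
Op 8: e = malloc(6) -> e = 17; heap: [0-8 ALLOC][9-16 ALLOC][17-22 ALLOC][23-31 FREE]
Op 9: f = malloc(1) -> f = 23; heap: [0-8 ALLOC][9-16 ALLOC][17-22 ALLOC][23-23 ALLOC][24-31 FREE]
Op 10: c = realloc(c, 1) -> c = 0; heap: [0-0 ALLOC][1-8 FREE][9-16 ALLOC][17-22 ALLOC][23-23 ALLOC][24-31 FREE]
Free blocks: [8 8] total_free=16 largest=8 -> 100*(16-8)/16 = 800/16 = 50

Answer: 50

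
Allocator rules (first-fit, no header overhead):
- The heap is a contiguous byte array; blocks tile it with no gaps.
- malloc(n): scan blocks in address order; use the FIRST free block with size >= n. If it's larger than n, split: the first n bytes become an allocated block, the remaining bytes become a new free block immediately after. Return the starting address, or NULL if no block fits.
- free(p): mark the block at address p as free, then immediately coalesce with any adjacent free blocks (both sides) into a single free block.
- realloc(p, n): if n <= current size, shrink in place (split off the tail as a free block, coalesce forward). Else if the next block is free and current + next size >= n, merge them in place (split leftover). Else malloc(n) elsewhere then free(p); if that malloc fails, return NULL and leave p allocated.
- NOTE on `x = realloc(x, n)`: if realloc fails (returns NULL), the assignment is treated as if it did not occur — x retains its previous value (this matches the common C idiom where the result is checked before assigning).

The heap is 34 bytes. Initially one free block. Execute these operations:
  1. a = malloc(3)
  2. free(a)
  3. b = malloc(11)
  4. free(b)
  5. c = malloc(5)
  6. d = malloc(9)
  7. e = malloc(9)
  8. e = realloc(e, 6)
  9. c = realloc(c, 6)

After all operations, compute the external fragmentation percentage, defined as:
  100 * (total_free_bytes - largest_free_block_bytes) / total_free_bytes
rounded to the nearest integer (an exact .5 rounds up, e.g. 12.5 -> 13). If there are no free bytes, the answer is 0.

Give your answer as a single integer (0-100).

Op 1: a = malloc(3) -> a = 0; heap: [0-2 ALLOC][3-33 FREE]
Op 2: free(a) -> (freed a); heap: [0-33 FREE]
Op 3: b = malloc(11) -> b = 0; heap: [0-10 ALLOC][11-33 FREE]
Op 4: free(b) -> (freed b); heap: [0-33 FREE]
Op 5: c = malloc(5) -> c = 0; heap: [0-4 ALLOC][5-33 FREE]
Op 6: d = malloc(9) -> d = 5; heap: [0-4 ALLOC][5-13 ALLOC][14-33 FREE]
Op 7: e = malloc(9) -> e = 14; heap: [0-4 ALLOC][5-13 ALLOC][14-22 ALLOC][23-33 FREE]
Op 8: e = realloc(e, 6) -> e = 14; heap: [0-4 ALLOC][5-13 ALLOC][14-19 ALLOC][20-33 FREE]
Op 9: c = realloc(c, 6) -> c = 20; heap: [0-4 FREE][5-13 ALLOC][14-19 ALLOC][20-25 ALLOC][26-33 FREE]
Free blocks: [5 8] total_free=13 largest=8 -> 100*(13-8)/13 = 500/13 ≈ 38.462 -> rounds to 38

Answer: 38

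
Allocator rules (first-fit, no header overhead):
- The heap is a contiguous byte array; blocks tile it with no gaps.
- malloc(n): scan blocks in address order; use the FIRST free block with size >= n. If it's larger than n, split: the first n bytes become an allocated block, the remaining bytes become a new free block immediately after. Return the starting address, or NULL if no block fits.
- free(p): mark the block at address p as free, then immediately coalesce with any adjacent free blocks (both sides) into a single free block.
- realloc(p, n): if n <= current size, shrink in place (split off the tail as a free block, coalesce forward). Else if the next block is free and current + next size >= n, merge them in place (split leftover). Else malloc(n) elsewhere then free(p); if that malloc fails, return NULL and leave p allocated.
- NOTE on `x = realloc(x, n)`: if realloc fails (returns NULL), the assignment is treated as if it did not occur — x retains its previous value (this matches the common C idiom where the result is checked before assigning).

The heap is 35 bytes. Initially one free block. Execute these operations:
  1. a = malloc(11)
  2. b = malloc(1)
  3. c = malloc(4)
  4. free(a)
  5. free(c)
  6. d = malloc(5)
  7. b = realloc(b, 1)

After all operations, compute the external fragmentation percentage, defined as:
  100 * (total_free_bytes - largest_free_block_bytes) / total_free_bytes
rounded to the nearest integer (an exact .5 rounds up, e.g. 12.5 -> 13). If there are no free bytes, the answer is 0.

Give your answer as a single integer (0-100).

Op 1: a = malloc(11) -> a = 0; heap: [0-10 ALLOC][11-34 FREE]
Op 2: b = malloc(1) -> b = 11; heap: [0-10 ALLOC][11-11 ALLOC][12-34 FREE]
Op 3: c = malloc(4) -> c = 12; heap: [0-10 ALLOC][11-11 ALLOC][12-15 ALLOC][16-34 FREE]
Op 4: free(a) -> (freed a); heap: [0-10 FREE][11-11 ALLOC][12-15 ALLOC][16-34 FREE]
Op 5: free(c) -> (freed c); heap: [0-10 FREE][11-11 ALLOC][12-34 FREE]
Op 6: d = malloc(5) -> d = 0; heap: [0-4 ALLOC][5-10 FREE][11-11 ALLOC][12-34 FREE]
Op 7: b = realloc(b, 1) -> b = 11; heap: [0-4 ALLOC][5-10 FREE][11-11 ALLOC][12-34 FREE]
Free blocks: [6 23] total_free=29 largest=23 -> 100*(29-23)/29 = 600/29 ≈ 20.690 -> rounds to 21

Answer: 21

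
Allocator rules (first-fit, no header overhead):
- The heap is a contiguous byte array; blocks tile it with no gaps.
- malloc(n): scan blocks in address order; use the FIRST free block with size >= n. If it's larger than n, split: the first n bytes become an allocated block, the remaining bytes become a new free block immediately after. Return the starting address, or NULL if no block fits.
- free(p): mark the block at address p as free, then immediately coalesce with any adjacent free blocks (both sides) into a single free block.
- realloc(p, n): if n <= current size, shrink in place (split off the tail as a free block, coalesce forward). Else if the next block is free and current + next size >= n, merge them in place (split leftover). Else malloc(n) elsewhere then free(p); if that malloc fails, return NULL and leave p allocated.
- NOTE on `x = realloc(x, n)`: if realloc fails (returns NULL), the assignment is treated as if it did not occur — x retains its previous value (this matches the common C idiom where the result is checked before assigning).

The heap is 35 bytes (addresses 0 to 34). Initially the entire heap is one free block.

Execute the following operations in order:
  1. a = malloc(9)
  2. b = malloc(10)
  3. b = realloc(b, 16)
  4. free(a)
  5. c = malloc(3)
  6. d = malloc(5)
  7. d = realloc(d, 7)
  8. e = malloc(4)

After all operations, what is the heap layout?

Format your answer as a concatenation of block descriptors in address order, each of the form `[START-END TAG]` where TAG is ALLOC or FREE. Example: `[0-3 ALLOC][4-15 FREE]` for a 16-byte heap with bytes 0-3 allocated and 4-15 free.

Op 1: a = malloc(9) -> a = 0; heap: [0-8 ALLOC][9-34 FREE]
Op 2: b = malloc(10) -> b = 9; heap: [0-8 ALLOC][9-18 ALLOC][19-34 FREE]
Op 3: b = realloc(b, 16) -> b = 9; heap: [0-8 ALLOC][9-24 ALLOC][25-34 FREE]
Op 4: free(a) -> (freed a); heap: [0-8 FREE][9-24 ALLOC][25-34 FREE]
Op 5: c = malloc(3) -> c = 0; heap: [0-2 ALLOC][3-8 FREE][9-24 ALLOC][25-34 FREE]
Op 6: d = malloc(5) -> d = 3; heap: [0-2 ALLOC][3-7 ALLOC][8-8 FREE][9-24 ALLOC][25-34 FREE]
Op 7: d = realloc(d, 7) -> d = 25; heap: [0-2 ALLOC][3-8 FREE][9-24 ALLOC][25-31 ALLOC][32-34 FREE]
Op 8: e = malloc(4) -> e = 3; heap: [0-2 ALLOC][3-6 ALLOC][7-8 FREE][9-24 ALLOC][25-31 ALLOC][32-34 FREE]

Answer: [0-2 ALLOC][3-6 ALLOC][7-8 FREE][9-24 ALLOC][25-31 ALLOC][32-34 FREE]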